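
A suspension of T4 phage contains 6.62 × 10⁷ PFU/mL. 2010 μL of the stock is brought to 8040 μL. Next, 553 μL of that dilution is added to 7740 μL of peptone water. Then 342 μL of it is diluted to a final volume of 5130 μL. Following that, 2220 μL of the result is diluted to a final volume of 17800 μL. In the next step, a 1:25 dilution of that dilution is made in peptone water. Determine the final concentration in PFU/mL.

367 PFU/mL

Overall dilution factor = 4 × 15.00 × 15 × 8.018 × 25 = 1.80 × 10⁵.
6.62 × 10⁷ PFU/mL / 1.80 × 10⁵ = 367 PFU/mL.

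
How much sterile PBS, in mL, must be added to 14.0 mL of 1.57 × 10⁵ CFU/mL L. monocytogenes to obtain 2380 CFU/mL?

910 mL

V₂ = C₁V₁/C₂ = 1.57 × 10⁵ × 14.0 / 2380 = 924 mL.
Diluent to add = V₂ − V₁ = 924 − 14.0 = 910 mL.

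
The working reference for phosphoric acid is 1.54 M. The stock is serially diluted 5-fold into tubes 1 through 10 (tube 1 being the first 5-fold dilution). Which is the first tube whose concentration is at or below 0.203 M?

tube 2

Tube n has concentration 1.54 M / 5ⁿ.
Need 5ⁿ ≥ 1.54 M / 0.203 M = 7.59, so n ≥ 1.26.
First such tube: n = 2.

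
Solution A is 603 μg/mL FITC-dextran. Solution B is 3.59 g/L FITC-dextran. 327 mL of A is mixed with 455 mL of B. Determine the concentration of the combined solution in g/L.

2.34 g/L

C_B = 3.59 g/L = 3590 μg/mL.
C_mix = (C_A·V_A + C_B·V_B)/(V_A + V_B) = (603×327 + 3590×455) / 782.0 = 2341 μg/mL = 2.34 g/L.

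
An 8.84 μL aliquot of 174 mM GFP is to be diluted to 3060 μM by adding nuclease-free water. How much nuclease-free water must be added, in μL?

494 μL

3060 μM = 3.06 mM.
V₂ = C₁V₁/C₂ = 174 × 8.84 / 3.06 = 503 μL.
Diluent to add = V₂ − V₁ = 503 − 8.84 = 494 μL.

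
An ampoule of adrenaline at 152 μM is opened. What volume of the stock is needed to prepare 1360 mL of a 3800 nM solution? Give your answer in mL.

34.0 mL

3800 nM = 3.80 μM.
V₁ = C₂V₂/C₁ = 3.80 × 1360 / 152 = 34.0 mL.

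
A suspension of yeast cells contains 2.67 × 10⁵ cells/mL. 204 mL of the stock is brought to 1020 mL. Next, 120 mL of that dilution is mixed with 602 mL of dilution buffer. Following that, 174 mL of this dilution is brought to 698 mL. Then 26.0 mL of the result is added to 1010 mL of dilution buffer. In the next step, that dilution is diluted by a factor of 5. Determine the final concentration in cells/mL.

11.1 cells/mL

Overall dilution factor = 5 × 6.017 × 4.011 × 39.85 × 5 = 2.40 × 10⁴.
2.67 × 10⁵ cells/mL / 2.40 × 10⁴ = 11.1 cells/mL.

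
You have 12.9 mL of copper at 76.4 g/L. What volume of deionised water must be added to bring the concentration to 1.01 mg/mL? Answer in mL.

1.01 mg/mL = 1.01 g/L.
V₂ = C₁V₁/C₂ = 76.4 × 12.9 / 1.01 = 976 mL.
Diluent to add = V₂ − V₁ = 976 − 12.9 = 963 mL.

963 mL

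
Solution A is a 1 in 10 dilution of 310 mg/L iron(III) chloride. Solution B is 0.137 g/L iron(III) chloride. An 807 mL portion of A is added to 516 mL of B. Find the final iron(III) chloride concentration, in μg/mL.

C_A = 310 mg/L / 10 = 31.0 mg/L.
C_B = 0.137 g/L = 137 mg/L.
C_mix = (C_A·V_A + C_B·V_B)/(V_A + V_B) = (31.0×807 + 137×516) / 1323 = 72.3 mg/L = 72.3 μg/mL.

72.3 μg/mL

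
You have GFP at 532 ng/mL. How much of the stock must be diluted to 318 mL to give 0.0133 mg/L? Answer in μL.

7950 μL

0.0133 mg/L = 13.3 ng/mL.
V₁ = C₂V₂/C₁ = 13.3 × 318 / 532 = 7.95 mL = 7950 μL.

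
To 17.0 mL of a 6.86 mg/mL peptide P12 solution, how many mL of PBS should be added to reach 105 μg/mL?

105 μg/mL = 0.105 mg/mL.
V₂ = C₁V₁/C₂ = 6.86 × 17.0 / 0.105 = 1111 mL.
Diluent to add = V₂ − V₁ = 1111 − 17.0 = 1090 mL.

1090 mL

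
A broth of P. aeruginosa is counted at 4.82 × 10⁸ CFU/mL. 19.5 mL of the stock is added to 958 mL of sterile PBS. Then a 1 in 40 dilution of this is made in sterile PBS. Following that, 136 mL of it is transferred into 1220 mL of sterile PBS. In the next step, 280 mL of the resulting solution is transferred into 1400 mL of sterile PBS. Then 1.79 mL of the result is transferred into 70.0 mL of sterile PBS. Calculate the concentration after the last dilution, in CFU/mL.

100 CFU/mL

Overall dilution factor = 50.13 × 40 × 9.971 × 6 × 40.11 = 4.81 × 10⁶.
4.82 × 10⁸ CFU/mL / 4.81 × 10⁶ = 100 CFU/mL.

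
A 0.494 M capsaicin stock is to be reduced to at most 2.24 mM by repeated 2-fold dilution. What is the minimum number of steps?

8

Need 2ⁿ ≥ 221, so n ≥ log(221)/log(2) = 7.78.
Minimum whole steps: n = 8.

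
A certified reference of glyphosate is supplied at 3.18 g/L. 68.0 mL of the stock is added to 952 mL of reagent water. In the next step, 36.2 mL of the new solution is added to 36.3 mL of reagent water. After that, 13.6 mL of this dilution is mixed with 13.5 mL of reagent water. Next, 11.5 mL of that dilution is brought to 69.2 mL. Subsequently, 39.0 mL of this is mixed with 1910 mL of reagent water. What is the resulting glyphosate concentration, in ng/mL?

177 ng/mL

Overall dilution factor = 15 × 2.003 × 1.993 × 6.017 × 49.97 = 1.80 × 10⁴.
3.18 g/L / 1.80 × 10⁴ = 1.77 × 10⁻⁴ g/L = 177 ng/mL.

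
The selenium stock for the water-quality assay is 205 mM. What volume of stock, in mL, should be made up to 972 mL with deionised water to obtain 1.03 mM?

4.88 mL

V₁ = C₂V₂/C₁ = 1.03 × 972 / 205 = 4.88 mL.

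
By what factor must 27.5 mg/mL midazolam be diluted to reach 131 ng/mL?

2.10 × 10⁵

Factor = C₀/C_target = 27.5 mg/mL / 131 ng/mL = 2.10 × 10⁵.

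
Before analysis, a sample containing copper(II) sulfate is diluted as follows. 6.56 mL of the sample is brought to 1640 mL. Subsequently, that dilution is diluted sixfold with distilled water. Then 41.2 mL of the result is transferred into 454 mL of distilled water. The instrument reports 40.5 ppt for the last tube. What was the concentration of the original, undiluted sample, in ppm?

0.730 ppm

Overall dilution factor = 250 × 6 × 12.02 = 1.80 × 10⁴.
Original = 40.5 ppt × 1.80 × 10⁴ = 7.30 × 10⁵ ppt = 0.730 ppm.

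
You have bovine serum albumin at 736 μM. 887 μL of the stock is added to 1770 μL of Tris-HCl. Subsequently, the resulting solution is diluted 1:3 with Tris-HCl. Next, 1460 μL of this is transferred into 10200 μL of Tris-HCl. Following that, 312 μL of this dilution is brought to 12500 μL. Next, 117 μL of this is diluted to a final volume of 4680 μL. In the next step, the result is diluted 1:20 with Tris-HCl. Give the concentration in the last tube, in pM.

320 pM

Overall dilution factor = 2.995 × 3 × 7.986 × 40.06 × 40 × 20 = 2.30 × 10⁶.
736 μM / 2.30 × 10⁶ = 3.20 × 10⁻⁴ μM = 320 pM.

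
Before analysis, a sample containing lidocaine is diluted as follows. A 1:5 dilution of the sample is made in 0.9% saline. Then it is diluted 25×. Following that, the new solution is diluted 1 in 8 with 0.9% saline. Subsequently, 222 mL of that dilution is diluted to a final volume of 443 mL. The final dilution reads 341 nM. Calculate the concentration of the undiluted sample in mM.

Overall dilution factor = 5 × 25 × 8 × 1.995 = 1995.
Original = 341 nM × 1995 = 6.80 × 10⁵ nM = 0.680 mM.

0.680 mM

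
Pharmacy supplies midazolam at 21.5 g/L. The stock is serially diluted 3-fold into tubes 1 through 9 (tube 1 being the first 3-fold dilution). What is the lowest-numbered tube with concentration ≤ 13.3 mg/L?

tube 7

Tube n has concentration 21.5 g/L / 3ⁿ.
Need 3ⁿ ≥ 21.5 g/L / 13.3 mg/L = 1617, so n ≥ 6.72.
First such tube: n = 7.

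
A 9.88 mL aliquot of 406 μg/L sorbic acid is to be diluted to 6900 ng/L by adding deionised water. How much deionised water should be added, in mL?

571 mL

6900 ng/L = 6.90 μg/L.
V₂ = C₁V₁/C₂ = 406 × 9.88 / 6.90 = 581 mL.
Diluent to add = V₂ − V₁ = 581 − 9.88 = 571 mL.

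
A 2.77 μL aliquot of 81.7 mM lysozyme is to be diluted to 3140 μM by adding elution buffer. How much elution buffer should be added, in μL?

3140 μM = 3.14 mM.
V₂ = C₁V₁/C₂ = 81.7 × 2.77 / 3.14 = 72.1 μL.
Diluent to add = V₂ − V₁ = 72.1 − 2.77 = 69.3 μL.

69.3 μL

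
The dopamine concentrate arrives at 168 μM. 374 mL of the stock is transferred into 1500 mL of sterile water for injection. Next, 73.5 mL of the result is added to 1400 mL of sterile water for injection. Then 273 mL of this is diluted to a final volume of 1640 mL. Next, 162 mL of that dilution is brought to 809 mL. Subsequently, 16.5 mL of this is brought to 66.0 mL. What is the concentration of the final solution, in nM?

Overall dilution factor = 5.011 × 20.05 × 6.007 × 4.994 × 4 = 1.21 × 10⁴.
168 μM / 1.21 × 10⁴ = 0.0139 μM = 13.9 nM.

13.9 nM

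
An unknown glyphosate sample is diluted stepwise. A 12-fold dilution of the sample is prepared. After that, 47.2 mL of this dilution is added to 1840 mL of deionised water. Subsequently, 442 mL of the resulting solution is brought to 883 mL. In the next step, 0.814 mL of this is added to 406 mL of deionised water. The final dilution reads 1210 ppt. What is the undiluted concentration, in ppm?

580 ppm

Overall dilution factor = 12 × 39.98 × 1.998 × 499.8 = 4.79 × 10⁵.
Original = 1210 ppt × 4.79 × 10⁵ = 5.80 × 10⁸ ppt = 580 ppm.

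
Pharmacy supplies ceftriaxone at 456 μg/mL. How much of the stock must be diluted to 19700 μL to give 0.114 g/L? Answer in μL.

4920 μL

0.114 g/L = 114 μg/mL.
V₁ = C₂V₂/C₁ = 114 × 19700 / 456 = 4925 μL.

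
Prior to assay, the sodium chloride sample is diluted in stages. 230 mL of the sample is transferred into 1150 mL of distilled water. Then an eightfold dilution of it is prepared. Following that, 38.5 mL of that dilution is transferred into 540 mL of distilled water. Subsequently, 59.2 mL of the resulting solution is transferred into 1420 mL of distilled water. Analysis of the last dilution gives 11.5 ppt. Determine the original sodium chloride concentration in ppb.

Overall dilution factor = 6 × 8 × 15.03 × 24.99 = 1.80 × 10⁴.
Original = 11.5 ppt × 1.80 × 10⁴ = 2.07 × 10⁵ ppt = 207 ppb.

207 ppb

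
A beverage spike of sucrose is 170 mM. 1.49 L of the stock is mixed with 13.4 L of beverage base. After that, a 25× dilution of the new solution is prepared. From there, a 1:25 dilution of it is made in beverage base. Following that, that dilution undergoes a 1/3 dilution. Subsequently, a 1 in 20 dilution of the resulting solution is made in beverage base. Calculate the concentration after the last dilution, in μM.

0.454 μM

Overall dilution factor = 9.993 × 25 × 25 × 3 × 20 = 3.75 × 10⁵.
170 mM / 3.75 × 10⁵ = 4.54 × 10⁻⁴ mM = 0.454 μM.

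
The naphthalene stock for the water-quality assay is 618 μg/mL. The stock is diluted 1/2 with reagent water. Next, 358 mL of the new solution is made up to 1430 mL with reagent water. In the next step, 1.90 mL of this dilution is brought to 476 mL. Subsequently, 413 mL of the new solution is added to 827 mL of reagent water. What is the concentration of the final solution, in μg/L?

103 μg/L

Overall dilution factor = 2 × 3.994 × 250.5 × 3.002 = 6009.
618 μg/mL / 6009 = 0.103 μg/mL = 103 μg/L.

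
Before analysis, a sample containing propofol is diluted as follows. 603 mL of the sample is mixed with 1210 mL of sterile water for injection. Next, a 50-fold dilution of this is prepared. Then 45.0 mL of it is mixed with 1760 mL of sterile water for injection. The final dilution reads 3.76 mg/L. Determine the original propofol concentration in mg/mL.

22.7 mg/mL

Overall dilution factor = 3.007 × 50 × 40.11 = 6030.
Original = 3.76 mg/L × 6030 = 2.27 × 10⁴ mg/L = 22.7 mg/mL.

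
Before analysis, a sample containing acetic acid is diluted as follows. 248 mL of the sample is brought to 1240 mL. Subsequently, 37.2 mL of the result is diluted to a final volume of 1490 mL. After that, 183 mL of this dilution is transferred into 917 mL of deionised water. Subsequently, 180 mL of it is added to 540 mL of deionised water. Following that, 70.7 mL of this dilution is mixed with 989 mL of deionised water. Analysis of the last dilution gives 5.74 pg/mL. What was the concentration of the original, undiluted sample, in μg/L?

Overall dilution factor = 5 × 40.05 × 6.011 × 4 × 14.99 = 7.22 × 10⁴.
Original = 5.74 pg/mL × 7.22 × 10⁴ = 4.14 × 10⁵ pg/mL = 414 μg/L.

414 μg/L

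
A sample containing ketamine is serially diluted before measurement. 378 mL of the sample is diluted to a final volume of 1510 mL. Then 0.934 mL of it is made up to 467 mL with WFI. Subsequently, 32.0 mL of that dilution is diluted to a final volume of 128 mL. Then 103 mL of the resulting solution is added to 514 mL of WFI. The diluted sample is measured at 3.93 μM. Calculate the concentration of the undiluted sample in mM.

188 mM

Overall dilution factor = 3.995 × 500 × 4 × 5.990 = 4.79 × 10⁴.
Original = 3.93 μM × 4.79 × 10⁴ = 1.88 × 10⁵ μM = 188 mM.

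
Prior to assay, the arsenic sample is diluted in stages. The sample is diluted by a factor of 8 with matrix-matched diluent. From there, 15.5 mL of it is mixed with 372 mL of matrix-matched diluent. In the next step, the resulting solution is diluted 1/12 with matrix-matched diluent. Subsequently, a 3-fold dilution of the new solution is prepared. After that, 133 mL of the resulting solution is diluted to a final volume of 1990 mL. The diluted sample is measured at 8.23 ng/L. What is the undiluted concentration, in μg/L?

887 μg/L

Overall dilution factor = 8 × 25 × 12 × 3 × 14.96 = 1.08 × 10⁵.
Original = 8.23 ng/L × 1.08 × 10⁵ = 8.87 × 10⁵ ng/L = 887 μg/L.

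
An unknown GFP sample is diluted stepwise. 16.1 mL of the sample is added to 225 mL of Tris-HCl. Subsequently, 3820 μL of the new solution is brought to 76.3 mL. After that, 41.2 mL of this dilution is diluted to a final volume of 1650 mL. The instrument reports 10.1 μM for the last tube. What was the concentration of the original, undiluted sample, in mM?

121 mM

Overall dilution factor = 14.98 × 19.97 × 40.05 = 1.20 × 10⁴.
Original = 10.1 μM × 1.20 × 10⁴ = 1.21 × 10⁵ μM = 121 mM.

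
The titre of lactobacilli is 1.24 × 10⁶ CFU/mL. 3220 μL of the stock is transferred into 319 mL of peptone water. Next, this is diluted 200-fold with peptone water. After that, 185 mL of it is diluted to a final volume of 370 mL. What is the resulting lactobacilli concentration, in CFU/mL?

31.0 CFU/mL

Overall dilution factor = 100.1 × 200 × 2 = 4.00 × 10⁴.
1.24 × 10⁶ CFU/mL / 4.00 × 10⁴ = 31.0 CFU/mL.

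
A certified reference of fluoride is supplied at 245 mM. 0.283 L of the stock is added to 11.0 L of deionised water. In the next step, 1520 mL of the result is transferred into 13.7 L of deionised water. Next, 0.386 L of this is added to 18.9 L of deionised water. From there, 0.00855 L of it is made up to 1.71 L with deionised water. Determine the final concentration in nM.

61.4 nM

Overall dilution factor = 39.87 × 10.01 × 49.96 × 200 = 3.99 × 10⁶.
245 mM / 3.99 × 10⁶ = 6.14 × 10⁻⁵ mM = 61.4 nM.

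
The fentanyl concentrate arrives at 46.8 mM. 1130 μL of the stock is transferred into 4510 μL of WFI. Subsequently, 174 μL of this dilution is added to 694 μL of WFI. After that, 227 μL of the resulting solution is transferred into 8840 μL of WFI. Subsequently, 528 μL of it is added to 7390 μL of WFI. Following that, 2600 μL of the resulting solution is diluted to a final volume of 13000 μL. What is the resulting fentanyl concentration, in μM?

0.628 μM

Overall dilution factor = 4.991 × 4.989 × 39.94 × 15.00 × 5 = 7.46 × 10⁴.
46.8 mM / 7.46 × 10⁴ = 6.28 × 10⁻⁴ mM = 0.628 μM.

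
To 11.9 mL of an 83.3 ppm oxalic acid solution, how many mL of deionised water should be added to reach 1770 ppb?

1770 ppb = 1.77 ppm.
V₂ = C₁V₁/C₂ = 83.3 × 11.9 / 1.77 = 560 mL.
Diluent to add = V₂ − V₁ = 560 − 11.9 = 548 mL.

548 mL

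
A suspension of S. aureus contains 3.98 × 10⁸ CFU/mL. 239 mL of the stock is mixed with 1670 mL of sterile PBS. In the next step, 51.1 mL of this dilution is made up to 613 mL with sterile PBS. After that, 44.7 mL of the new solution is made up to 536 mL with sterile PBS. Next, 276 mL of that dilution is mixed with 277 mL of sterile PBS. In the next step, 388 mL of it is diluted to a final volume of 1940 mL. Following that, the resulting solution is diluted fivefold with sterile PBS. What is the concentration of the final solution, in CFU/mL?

6920 CFU/mL

Overall dilution factor = 7.987 × 12.00 × 11.99 × 2.004 × 5 × 5 = 5.76 × 10⁴.
3.98 × 10⁸ CFU/mL / 5.76 × 10⁴ = 6920 CFU/mL.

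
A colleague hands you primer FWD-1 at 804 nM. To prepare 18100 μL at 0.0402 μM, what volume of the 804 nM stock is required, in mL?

0.0402 μM = 40.2 nM.
V₁ = C₂V₂/C₁ = 40.2 × 18100 / 804 = 905 μL = 0.905 mL.

0.905 mL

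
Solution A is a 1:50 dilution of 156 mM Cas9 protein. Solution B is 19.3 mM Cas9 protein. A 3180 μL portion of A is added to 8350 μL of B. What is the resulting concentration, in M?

C_A = 156 mM / 50 = 3.12 mM.
C_mix = (C_A·V_A + C_B·V_B)/(V_A + V_B) = (3.12×3180 + 19.3×8350) / 11530 = 14.8 mM = 0.0148 M.

0.0148 M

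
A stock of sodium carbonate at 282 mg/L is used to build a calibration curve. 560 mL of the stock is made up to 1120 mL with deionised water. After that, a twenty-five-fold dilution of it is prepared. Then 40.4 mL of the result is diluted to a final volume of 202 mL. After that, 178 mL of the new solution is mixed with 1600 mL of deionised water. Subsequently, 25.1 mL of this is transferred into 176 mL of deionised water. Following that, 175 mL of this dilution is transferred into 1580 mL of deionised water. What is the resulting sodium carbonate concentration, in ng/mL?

1.41 ng/mL

Overall dilution factor = 2 × 25 × 5 × 9.989 × 8.012 × 10.03 = 2.01 × 10⁵.
282 mg/L / 2.01 × 10⁵ = 1.41 × 10⁻³ mg/L = 1.41 ng/mL.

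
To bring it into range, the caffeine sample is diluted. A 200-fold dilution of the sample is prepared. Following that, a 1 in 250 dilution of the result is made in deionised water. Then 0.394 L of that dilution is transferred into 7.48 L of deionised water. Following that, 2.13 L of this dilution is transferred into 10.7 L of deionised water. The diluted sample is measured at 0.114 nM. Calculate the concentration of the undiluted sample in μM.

686 μM

Overall dilution factor = 200 × 250 × 19.98 × 6.023 = 6.02 × 10⁶.
Original = 0.114 nM × 6.02 × 10⁶ = 6.86 × 10⁵ nM = 686 μM.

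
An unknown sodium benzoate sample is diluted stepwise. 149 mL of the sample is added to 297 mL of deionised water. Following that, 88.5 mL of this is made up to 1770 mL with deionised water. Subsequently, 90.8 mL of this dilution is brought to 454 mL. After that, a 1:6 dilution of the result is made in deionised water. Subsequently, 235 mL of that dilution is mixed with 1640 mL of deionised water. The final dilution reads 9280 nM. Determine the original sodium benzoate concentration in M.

0.133 M

Overall dilution factor = 2.993 × 20 × 5 × 6 × 7.979 = 1.43 × 10⁴.
Original = 9280 nM × 1.43 × 10⁴ = 1.33 × 10⁸ nM = 0.133 M.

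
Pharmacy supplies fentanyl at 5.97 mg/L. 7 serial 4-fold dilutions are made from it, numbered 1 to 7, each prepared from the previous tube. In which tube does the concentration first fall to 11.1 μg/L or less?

Tube n has concentration 5.97 mg/L / 4ⁿ.
Need 4ⁿ ≥ 5.97 mg/L / 11.1 μg/L = 538, so n ≥ 4.54.
First such tube: n = 5.

tube 5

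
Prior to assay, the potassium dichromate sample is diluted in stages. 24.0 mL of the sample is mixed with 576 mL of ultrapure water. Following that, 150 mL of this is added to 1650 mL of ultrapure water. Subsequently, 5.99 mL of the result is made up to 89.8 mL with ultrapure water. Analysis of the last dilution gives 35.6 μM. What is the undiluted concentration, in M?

0.160 M

Overall dilution factor = 25 × 12 × 14.99 = 4497.
Original = 35.6 μM × 4497 = 1.60 × 10⁵ μM = 0.160 M.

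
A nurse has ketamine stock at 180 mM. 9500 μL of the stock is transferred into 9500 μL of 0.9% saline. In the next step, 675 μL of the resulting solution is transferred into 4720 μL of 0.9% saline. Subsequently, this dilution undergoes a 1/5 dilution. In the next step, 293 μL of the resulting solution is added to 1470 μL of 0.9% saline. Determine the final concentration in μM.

374 μM

Overall dilution factor = 2 × 7.993 × 5 × 6.017 = 481.
180 mM / 481 = 0.374 mM = 374 μM.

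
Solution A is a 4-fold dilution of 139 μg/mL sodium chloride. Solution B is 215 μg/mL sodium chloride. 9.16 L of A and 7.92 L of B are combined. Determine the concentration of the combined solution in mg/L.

C_A = 139 μg/mL / 4 = 34.8 μg/mL.
C_mix = (C_A·V_A + C_B·V_B)/(V_A + V_B) = (34.8×9.16 + 215×7.92) / 17.08 = 118 μg/mL = 118 mg/L.

118 mg/L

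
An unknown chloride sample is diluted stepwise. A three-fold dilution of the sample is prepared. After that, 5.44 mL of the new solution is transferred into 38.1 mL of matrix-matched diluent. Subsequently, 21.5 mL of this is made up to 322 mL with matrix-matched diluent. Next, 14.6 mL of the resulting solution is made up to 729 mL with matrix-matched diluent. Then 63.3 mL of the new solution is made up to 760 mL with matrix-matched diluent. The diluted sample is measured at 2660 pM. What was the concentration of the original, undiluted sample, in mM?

Overall dilution factor = 3 × 8.004 × 14.98 × 49.93 × 12.01 = 2.16 × 10⁵.
Original = 2660 pM × 2.16 × 10⁵ = 5.73 × 10⁸ pM = 0.573 mM.

0.573 mM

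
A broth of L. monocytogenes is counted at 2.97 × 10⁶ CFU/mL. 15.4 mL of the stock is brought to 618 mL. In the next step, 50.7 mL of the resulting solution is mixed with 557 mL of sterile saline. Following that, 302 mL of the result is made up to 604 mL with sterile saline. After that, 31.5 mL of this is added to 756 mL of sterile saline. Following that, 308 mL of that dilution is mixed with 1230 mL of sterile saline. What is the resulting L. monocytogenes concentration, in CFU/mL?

Overall dilution factor = 40.13 × 11.99 × 2 × 25 × 4.994 = 1.20 × 10⁵.
2.97 × 10⁶ CFU/mL / 1.20 × 10⁵ = 24.7 CFU/mL.

24.7 CFU/mL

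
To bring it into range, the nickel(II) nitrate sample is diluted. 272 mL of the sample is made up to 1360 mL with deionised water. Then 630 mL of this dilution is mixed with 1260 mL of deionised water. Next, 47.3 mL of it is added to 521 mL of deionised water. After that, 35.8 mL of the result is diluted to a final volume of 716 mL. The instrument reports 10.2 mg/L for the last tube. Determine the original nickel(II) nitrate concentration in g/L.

36.8 g/L

Overall dilution factor = 5 × 3 × 12.01 × 20 = 3604.
Original = 10.2 mg/L × 3604 = 3.68 × 10⁴ mg/L = 36.8 g/L.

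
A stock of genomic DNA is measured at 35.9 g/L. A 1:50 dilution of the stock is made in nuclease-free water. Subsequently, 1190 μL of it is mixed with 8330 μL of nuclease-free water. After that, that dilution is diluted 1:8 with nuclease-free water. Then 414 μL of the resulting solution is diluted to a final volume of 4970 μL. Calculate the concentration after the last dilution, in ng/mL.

935 ng/mL

Overall dilution factor = 50 × 8 × 8 × 12.00 = 3.84 × 10⁴.
35.9 g/L / 3.84 × 10⁴ = 9.35 × 10⁻⁴ g/L = 935 ng/mL.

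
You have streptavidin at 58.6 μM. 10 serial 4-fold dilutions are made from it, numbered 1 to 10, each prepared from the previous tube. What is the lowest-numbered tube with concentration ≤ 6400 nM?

Tube n has concentration 58.6 μM / 4ⁿ.
Need 4ⁿ ≥ 58.6 μM / 6400 nM = 9.16, so n ≥ 1.60.
First such tube: n = 2.

tube 2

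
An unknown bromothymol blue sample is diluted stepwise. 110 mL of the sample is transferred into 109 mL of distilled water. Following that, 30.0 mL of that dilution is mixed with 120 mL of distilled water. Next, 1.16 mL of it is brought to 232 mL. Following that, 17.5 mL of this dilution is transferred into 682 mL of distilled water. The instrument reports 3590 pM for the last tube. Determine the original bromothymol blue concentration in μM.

286 μM

Overall dilution factor = 1.991 × 5 × 200 × 39.97 = 7.96 × 10⁴.
Original = 3590 pM × 7.96 × 10⁴ = 2.86 × 10⁸ pM = 286 μM.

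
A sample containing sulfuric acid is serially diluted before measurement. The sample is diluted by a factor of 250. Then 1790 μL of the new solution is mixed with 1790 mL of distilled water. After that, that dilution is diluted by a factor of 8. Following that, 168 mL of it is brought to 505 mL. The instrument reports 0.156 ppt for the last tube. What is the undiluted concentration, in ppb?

939 ppb

Overall dilution factor = 250 × 1001 × 8 × 3.006 = 6.02 × 10⁶.
Original = 0.156 ppt × 6.02 × 10⁶ = 9.39 × 10⁵ ppt = 939 ppb.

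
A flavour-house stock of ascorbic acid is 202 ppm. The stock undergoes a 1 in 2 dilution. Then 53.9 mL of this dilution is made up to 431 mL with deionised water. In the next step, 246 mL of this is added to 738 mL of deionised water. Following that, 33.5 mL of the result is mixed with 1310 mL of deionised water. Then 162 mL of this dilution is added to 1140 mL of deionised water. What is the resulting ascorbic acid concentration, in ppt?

9800 ppt

Overall dilution factor = 2 × 7.996 × 4 × 40.10 × 8.037 = 2.06 × 10⁴.
202 ppm / 2.06 × 10⁴ = 9.80 × 10⁻³ ppm = 9800 ppt.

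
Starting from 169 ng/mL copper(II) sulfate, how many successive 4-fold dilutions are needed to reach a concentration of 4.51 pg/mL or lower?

8

Need 4ⁿ ≥ 3.75 × 10⁴, so n ≥ log(3.75 × 10⁴)/log(4) = 7.60.
Minimum whole steps: n = 8.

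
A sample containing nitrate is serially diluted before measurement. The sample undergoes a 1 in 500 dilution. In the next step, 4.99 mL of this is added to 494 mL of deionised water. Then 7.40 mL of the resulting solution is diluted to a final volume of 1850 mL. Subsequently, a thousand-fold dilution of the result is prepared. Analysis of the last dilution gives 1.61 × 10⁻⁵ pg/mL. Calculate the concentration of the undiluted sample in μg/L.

201 μg/L

Overall dilution factor = 500 × 100.00 × 250 × 1000 = 1.25 × 10¹⁰.
Original = 1.61 × 10⁻⁵ pg/mL × 1.25 × 10¹⁰ = 2.01 × 10⁵ pg/mL = 201 μg/L.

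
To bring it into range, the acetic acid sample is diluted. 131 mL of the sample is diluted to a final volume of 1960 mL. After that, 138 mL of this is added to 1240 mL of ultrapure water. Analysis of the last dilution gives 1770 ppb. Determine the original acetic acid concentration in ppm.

Overall dilution factor = 14.96 × 9.986 = 149.
Original = 1770 ppb × 149 = 2.64 × 10⁵ ppb = 264 ppm.

264 ppm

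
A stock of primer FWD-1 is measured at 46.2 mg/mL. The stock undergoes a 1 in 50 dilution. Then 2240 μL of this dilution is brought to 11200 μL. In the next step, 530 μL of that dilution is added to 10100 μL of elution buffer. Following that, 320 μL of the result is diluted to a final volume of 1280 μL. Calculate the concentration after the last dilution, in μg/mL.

2.30 μg/mL

Overall dilution factor = 50 × 5 × 20.06 × 4 = 2.01 × 10⁴.
46.2 mg/mL / 2.01 × 10⁴ = 2.30 × 10⁻³ mg/mL = 2.30 μg/mL.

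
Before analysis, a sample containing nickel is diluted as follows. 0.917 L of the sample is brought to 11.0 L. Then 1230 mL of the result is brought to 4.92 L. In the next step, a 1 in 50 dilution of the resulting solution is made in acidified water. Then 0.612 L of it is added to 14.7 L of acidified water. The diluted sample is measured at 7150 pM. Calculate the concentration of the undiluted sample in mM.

Overall dilution factor = 12.00 × 4 × 50 × 25.02 = 6.00 × 10⁴.
Original = 7150 pM × 6.00 × 10⁴ = 4.29 × 10⁸ pM = 0.429 mM.

0.429 mM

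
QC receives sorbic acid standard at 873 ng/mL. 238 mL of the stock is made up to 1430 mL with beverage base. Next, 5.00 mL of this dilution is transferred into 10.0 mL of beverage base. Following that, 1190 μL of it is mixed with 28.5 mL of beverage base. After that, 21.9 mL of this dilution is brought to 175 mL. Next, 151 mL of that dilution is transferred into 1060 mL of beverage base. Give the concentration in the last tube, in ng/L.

30.3 ng/L

Overall dilution factor = 6.008 × 3 × 24.95 × 7.991 × 8.020 = 2.88 × 10⁴.
873 ng/mL / 2.88 × 10⁴ = 0.0303 ng/mL = 30.3 ng/L.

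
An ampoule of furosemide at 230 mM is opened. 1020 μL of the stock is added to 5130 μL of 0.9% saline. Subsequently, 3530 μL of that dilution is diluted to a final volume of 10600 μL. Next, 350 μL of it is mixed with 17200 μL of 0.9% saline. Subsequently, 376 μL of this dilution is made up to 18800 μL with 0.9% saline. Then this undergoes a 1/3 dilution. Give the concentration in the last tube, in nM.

1690 nM

Overall dilution factor = 6.029 × 3.003 × 50.14 × 50 × 3 = 1.36 × 10⁵.
230 mM / 1.36 × 10⁵ = 1.69 × 10⁻³ mM = 1690 nM.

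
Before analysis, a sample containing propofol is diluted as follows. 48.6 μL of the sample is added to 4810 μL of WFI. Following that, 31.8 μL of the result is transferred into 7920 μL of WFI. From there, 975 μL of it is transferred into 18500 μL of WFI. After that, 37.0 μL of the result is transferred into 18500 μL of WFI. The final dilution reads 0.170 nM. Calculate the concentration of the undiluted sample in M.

Overall dilution factor = 99.97 × 250.1 × 19.97 × 501 = 2.50 × 10⁸.
Original = 0.170 nM × 2.50 × 10⁸ = 4.25 × 10⁷ nM = 0.0425 M.

0.0425 M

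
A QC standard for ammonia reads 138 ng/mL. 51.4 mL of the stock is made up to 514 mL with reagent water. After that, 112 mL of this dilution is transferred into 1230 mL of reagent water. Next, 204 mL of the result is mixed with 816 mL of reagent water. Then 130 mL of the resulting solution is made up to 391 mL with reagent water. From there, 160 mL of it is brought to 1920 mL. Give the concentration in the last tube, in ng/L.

6.38 ng/L

Overall dilution factor = 10 × 11.98 × 5 × 3.008 × 12 = 2.16 × 10⁴.
138 ng/mL / 2.16 × 10⁴ = 6.38 × 10⁻³ ng/mL = 6.38 ng/L.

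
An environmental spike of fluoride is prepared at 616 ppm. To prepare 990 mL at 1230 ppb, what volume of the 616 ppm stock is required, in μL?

1230 ppb = 1.23 ppm.
V₁ = C₂V₂/C₁ = 1.23 × 990 / 616 = 1.98 mL = 1980 μL.

1980 μL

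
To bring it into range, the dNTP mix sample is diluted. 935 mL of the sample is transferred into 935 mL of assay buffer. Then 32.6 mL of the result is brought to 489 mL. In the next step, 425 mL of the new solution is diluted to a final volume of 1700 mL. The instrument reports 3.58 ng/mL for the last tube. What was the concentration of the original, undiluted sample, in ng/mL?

430 ng/mL

Overall dilution factor = 2 × 15 × 4 = 120.
Original = 3.58 ng/mL × 120 = 430 ng/mL.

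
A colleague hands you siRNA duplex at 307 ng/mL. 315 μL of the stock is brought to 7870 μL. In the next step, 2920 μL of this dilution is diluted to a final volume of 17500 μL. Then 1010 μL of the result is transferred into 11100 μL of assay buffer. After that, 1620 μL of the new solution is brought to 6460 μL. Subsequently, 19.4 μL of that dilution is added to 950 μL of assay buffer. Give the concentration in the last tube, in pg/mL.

0.858 pg/mL

Overall dilution factor = 24.98 × 5.993 × 11.99 × 3.988 × 49.97 = 3.58 × 10⁵.
307 ng/mL / 3.58 × 10⁵ = 8.58 × 10⁻⁴ ng/mL = 0.858 pg/mL.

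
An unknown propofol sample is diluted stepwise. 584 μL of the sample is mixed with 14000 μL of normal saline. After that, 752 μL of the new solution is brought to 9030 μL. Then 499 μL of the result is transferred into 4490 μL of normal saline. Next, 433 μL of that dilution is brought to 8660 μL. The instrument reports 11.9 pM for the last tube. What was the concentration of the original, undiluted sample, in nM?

714 nM

Overall dilution factor = 24.97 × 12.01 × 9.998 × 20 = 6.00 × 10⁴.
Original = 11.9 pM × 6.00 × 10⁴ = 7.14 × 10⁵ pM = 714 nM.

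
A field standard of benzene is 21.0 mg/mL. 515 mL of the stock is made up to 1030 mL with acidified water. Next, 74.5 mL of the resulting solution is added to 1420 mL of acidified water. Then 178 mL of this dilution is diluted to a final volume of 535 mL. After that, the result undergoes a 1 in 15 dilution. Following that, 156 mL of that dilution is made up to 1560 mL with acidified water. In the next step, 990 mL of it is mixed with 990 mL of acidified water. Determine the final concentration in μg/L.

Overall dilution factor = 2 × 20.06 × 3.006 × 15 × 10 × 2 = 3.62 × 10⁴.
21.0 mg/mL / 3.62 × 10⁴ = 5.80 × 10⁻⁴ mg/mL = 580 μg/L.

580 μg/L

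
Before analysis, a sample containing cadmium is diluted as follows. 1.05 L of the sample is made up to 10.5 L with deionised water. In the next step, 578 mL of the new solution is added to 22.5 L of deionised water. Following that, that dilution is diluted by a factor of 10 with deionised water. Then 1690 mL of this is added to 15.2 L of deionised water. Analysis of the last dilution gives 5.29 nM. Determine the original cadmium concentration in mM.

0.211 mM

Overall dilution factor = 10 × 39.93 × 10 × 9.994 = 3.99 × 10⁴.
Original = 5.29 nM × 3.99 × 10⁴ = 2.11 × 10⁵ nM = 0.211 mM.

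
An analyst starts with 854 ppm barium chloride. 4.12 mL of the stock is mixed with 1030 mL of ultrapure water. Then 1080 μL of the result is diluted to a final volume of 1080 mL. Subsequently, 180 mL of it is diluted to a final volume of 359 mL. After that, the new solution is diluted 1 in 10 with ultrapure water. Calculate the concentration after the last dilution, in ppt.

Overall dilution factor = 251 × 1000 × 1.994 × 10 = 5.01 × 10⁶.
854 ppm / 5.01 × 10⁶ = 1.71 × 10⁻⁴ ppm = 171 ppt.

171 ppt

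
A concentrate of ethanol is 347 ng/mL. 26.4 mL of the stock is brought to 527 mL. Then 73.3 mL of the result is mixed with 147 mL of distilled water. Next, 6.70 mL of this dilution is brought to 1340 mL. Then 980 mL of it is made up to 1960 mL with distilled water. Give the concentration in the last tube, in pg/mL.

Overall dilution factor = 19.96 × 3.005 × 200 × 2 = 2.40 × 10⁴.
347 ng/mL / 2.40 × 10⁴ = 0.0145 ng/mL = 14.5 pg/mL.

14.5 pg/mL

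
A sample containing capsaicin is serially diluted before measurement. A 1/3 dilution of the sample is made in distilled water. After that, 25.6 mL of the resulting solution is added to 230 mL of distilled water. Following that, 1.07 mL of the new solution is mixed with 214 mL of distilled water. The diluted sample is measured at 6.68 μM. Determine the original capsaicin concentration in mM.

Overall dilution factor = 3 × 9.984 × 201 = 6021.
Original = 6.68 μM × 6021 = 4.02 × 10⁴ μM = 40.2 mM.

40.2 mM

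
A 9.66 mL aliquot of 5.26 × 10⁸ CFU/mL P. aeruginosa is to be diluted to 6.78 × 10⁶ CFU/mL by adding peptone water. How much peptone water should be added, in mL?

V₂ = C₁V₁/C₂ = 5.26 × 10⁸ × 9.66 / 6.78 × 10⁶ = 749 mL.
Diluent to add = V₂ − V₁ = 749 − 9.66 = 740 mL.

740 mL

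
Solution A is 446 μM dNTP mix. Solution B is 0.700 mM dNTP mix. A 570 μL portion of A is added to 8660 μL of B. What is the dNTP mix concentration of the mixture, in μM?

C_B = 0.700 mM = 700 μM.
C_mix = (C_A·V_A + C_B·V_B)/(V_A + V_B) = (446×570 + 700×8660) / 9230 = 684 μM.

684 μM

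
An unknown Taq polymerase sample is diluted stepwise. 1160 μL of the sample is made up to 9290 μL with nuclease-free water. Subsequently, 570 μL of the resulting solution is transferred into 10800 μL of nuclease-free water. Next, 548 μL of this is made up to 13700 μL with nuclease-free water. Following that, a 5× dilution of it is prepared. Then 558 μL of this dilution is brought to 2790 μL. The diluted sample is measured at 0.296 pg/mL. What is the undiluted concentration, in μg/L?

Overall dilution factor = 8.009 × 19.95 × 25 × 5 × 5 = 9.98 × 10⁴.
Original = 0.296 pg/mL × 9.98 × 10⁴ = 2.96 × 10⁴ pg/mL = 29.6 μg/L.

29.6 μg/L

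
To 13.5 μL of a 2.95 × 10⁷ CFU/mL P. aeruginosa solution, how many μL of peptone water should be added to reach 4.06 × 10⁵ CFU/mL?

967 μL

V₂ = C₁V₁/C₂ = 2.95 × 10⁷ × 13.5 / 4.06 × 10⁵ = 981 μL.
Diluent to add = V₂ − V₁ = 981 − 13.5 = 967 μL.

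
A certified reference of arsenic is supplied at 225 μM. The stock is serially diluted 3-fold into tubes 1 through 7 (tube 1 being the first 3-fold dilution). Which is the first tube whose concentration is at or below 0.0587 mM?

Tube n has concentration 225 μM / 3ⁿ.
Need 3ⁿ ≥ 225 μM / 0.0587 mM = 3.83, so n ≥ 1.22.
First such tube: n = 2.

tube 2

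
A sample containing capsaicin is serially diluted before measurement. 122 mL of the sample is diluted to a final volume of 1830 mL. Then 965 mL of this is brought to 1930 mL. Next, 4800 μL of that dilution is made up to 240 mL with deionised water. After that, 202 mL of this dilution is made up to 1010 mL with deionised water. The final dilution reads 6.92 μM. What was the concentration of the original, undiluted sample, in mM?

51.9 mM

Overall dilution factor = 15 × 2 × 50 × 5 = 7500.
Original = 6.92 μM × 7500 = 5.19 × 10⁴ μM = 51.9 mM.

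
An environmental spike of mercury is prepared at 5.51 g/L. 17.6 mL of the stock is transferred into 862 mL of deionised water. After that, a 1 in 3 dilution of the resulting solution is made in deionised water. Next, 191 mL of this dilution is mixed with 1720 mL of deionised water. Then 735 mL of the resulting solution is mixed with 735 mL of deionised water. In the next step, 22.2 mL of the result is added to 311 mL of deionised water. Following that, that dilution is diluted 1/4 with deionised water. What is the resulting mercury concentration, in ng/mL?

Overall dilution factor = 49.98 × 3 × 10.01 × 2 × 15.01 × 4 = 1.80 × 10⁵.
5.51 g/L / 1.80 × 10⁵ = 3.06 × 10⁻⁵ g/L = 30.6 ng/mL.

30.6 ng/mL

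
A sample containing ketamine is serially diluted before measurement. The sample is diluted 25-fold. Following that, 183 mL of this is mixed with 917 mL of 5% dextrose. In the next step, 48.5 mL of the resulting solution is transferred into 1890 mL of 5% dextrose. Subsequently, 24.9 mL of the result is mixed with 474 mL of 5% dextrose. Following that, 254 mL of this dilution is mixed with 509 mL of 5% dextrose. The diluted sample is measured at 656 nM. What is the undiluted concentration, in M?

0.237 M

Overall dilution factor = 25 × 6.011 × 39.97 × 20.04 × 3.004 = 3.62 × 10⁵.
Original = 656 nM × 3.62 × 10⁵ = 2.37 × 10⁸ nM = 0.237 M.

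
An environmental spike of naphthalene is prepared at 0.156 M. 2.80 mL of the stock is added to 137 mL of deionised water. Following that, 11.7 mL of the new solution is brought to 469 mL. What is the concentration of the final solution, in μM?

Overall dilution factor = 49.93 × 40.09 = 2001.
0.156 M / 2001 = 7.79 × 10⁻⁵ M = 77.9 μM.

77.9 μM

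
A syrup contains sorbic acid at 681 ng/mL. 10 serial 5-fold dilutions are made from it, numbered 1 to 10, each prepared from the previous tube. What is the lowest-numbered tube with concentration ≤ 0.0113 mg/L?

tube 3

Tube n has concentration 681 ng/mL / 5ⁿ.
Need 5ⁿ ≥ 681 ng/mL / 0.0113 mg/L = 60.3, so n ≥ 2.55.
First such tube: n = 3.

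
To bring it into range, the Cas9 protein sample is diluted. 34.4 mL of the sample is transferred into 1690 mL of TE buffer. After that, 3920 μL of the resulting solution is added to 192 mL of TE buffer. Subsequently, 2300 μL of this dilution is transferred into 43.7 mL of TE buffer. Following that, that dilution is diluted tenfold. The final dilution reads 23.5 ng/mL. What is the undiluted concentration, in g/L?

11.8 g/L

Overall dilution factor = 50.13 × 49.98 × 20 × 10 = 5.01 × 10⁵.
Original = 23.5 ng/mL × 5.01 × 10⁵ = 1.18 × 10⁷ ng/mL = 11.8 g/L.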